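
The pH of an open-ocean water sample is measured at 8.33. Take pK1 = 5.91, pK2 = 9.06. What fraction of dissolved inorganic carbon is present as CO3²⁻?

α₂ = 1 / (1 + [H⁺]/K2 + [H⁺]²/(K1K2)) = 1 / (1 + 10^+0.73 + 10^-1.69)
   = 1 / (1 + 5.3703 + 0.020417) = 1/6.3907 = 0.1565

α₂ = 0.156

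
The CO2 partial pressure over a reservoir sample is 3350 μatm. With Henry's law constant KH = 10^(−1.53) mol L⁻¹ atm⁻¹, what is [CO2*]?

[CO2*] = 98.9 μmol/L

KH = 10^(−1.53) = 2.951×10^-2 mol L⁻¹ atm⁻¹
[CO2*] = KH · pCO2 = 2.951×10^-2 × 3350×10^-6 atm = 9.89×10^-5 mol/L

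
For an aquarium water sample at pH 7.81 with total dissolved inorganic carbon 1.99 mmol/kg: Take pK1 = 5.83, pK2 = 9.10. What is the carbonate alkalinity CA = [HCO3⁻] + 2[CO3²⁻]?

CA = [HCO3⁻] + 2[CO3²⁻] = (α₁ + 2α₂)·DIC
At pH 7.81: [H⁺]/K1 = 10^-1.98 = 0.010471, K2/[H⁺] = 10^-1.29 = 0.051286
α₁ = 1/(1 + 0.010471 + 0.051286) = 1/1.0618 = 0.9418; α₂ = α₁·K2/[H⁺] = 0.04830
α₁ + 2α₂ = 1.0384
CA = 1.0384 × 1.99 = 2.07 mmol/kg

CA = 2.07 mmol/kg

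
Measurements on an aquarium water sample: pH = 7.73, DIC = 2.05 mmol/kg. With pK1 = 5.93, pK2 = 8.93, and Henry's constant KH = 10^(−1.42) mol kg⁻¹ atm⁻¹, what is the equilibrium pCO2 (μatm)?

α₀ = 1 / (1 + K1/[H⁺] + K1K2/[H⁺]²) = 1 / (1 + 10^+1.80 + 10^+0.60)
   = 1 / (1 + 63.096 + 3.9811) = 1/68.077 = 0.01469
[CO2*] = α₀ × DIC = 0.01469 × 2.05 = 0.03011 mmol/kg
pCO2 = [CO2*]/KH = 3.011×10^-5 / 3.802×10^-2 = 792 μatm

pCO2 = 792 μatm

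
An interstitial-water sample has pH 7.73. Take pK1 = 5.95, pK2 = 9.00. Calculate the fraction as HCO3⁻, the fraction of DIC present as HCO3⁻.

α₁ = 0.934

α₁ = 1 / (1 + [H⁺]/K1 + K2/[H⁺]) = 1 / (1 + 10^-1.78 + 10^-1.27)
   = 1 / (1 + 0.016596 + 0.053703) = 1/1.0703 = 0.9343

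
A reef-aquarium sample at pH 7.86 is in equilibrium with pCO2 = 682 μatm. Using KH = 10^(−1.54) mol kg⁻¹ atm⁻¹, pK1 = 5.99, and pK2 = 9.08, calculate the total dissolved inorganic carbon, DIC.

[CO2*] = KH · pCO2 = 10^(−1.54) × 682×10^-6 = 1.967×10^-5 mol/kg
α₀ = 1/(1 + K1/[H⁺] + K1K2/[H⁺]²) = 1/(1 + 10^+1.87 + 10^+0.65) = 0.01256
DIC = [CO2*]/α₀ = 1.967×10^-5 / 0.01256 = 1.57 mmol/kg

DIC = 1.57 mmol/kg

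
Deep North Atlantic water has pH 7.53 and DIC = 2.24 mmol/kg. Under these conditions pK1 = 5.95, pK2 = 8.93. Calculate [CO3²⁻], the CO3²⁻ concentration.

[CO3²⁻] = 0.0836 mmol/kg

α₂ = 1 / (1 + [H⁺]/K2 + [H⁺]²/(K1K2)) = 1 / (1 + 10^+1.40 + 10^-0.18)
   = 1 / (1 + 25.119 + 0.66069) = 1/26.780 = 0.03734
[CO3²⁻] = α₂ × DIC = 0.03734 × 2.24 = 0.0836 mmol/kg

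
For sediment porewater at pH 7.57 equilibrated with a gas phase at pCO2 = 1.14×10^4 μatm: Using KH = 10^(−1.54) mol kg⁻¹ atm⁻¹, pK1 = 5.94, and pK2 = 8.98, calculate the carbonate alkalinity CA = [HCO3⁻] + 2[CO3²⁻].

CA = 15.1 mmol/kg

[CO2*] = KH · pCO2 = 10^(−1.54) × 1.14×10^4×10^-6 = 3.288×10^-4 mol/kg
α₀ = 1/(1 + K1/[H⁺] + K1K2/[H⁺]²) = 1/(1 + 10^+1.63 + 10^+0.22) = 0.02207
DIC = [CO2*]/α₀ = 3.288×10^-4 / 0.02207 = 14.90 mmol/kg
CA = (α₁ + 2α₂)·DIC = (0.9413 + 2×0.03662) × 14.90 = 15.1 mmol/kg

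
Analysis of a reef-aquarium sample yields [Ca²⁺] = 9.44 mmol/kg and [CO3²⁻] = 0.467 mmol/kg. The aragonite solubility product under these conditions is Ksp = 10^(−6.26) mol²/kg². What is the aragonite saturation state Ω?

Ksp = 10^(−6.26) = 5.495×10^-7
Ω = [Ca²⁺][CO3²⁻]/Ksp = (9.44×10^-3)(0.467×10^-3) / 5.495×10^-7 = 8.02

Ω = 8.02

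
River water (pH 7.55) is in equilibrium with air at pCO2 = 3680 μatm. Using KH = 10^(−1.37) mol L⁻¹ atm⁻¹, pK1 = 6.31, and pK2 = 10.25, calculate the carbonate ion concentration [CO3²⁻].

[CO3²⁻] = 5.44 μmol/L

[CO2*] = KH · pCO2 = 10^(−1.37) × 3680×10^-6 = 1.570×10^-4 mol/L
α₀ = 1/(1 + K1/[H⁺] + K1K2/[H⁺]²) = 1/(1 + 10^+1.24 + 10^-1.46) = 0.05431
DIC = [CO2*]/α₀ = 1.570×10^-4 / 0.05431 = 2.890 mmol/L
[CO3²⁻] = α₂·DIC; α₂ = 0.001883, so [CO3²⁻] = 0.001883 × 2.890 = 0.00544 mmol/L = 5.44 μmol/L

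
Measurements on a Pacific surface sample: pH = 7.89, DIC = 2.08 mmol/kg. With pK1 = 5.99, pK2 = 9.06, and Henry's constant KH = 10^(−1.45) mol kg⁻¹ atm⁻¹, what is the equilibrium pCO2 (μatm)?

pCO2 = 683 μatm

α₀ = 1 / (1 + K1/[H⁺] + K1K2/[H⁺]²) = 1 / (1 + 10^+1.90 + 10^+0.73)
   = 1 / (1 + 79.433 + 5.3703) = 1/85.803 = 0.01165
[CO2*] = α₀ × DIC = 0.01165 × 2.08 = 0.02424 mmol/kg
pCO2 = [CO2*]/KH = 2.424×10^-5 / 3.548×10^-2 = 683 μatm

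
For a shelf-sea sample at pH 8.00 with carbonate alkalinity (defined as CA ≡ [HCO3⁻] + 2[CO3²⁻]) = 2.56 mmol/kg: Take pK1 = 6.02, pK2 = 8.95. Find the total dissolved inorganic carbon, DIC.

DIC = 2.35 mmol/kg

CA = [HCO3⁻] + 2[CO3²⁻] = (α₁ + 2α₂)·DIC
At pH 8.00: [H⁺]/K1 = 10^-1.98 = 0.010471, K2/[H⁺] = 10^-0.95 = 0.11220
α₁ = 1/(1 + 0.010471 + 0.11220) = 1/1.1227 = 0.8907; α₂ = α₁·K2/[H⁺] = 0.09994
α₁ + 2α₂ = 1.0906
DIC = CA / (α₁ + 2α₂) = 2.56 / 1.0906 = 2.35 mmol/kg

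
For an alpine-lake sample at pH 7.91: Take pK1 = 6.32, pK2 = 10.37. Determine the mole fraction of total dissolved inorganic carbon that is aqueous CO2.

α₀ = 0.0250

α₀ = 1 / (1 + K1/[H⁺] + K1K2/[H⁺]²) = 1 / (1 + 10^+1.59 + 10^-0.87)
   = 1 / (1 + 38.905 + 0.13490) = 1/40.039 = 0.02498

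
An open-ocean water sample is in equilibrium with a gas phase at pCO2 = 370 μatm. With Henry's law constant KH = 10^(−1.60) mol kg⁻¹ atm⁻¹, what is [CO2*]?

[CO2*] = 9.29 μmol/kg

KH = 10^(−1.60) = 2.512×10^-2 mol kg⁻¹ atm⁻¹
[CO2*] = KH · pCO2 = 2.512×10^-2 × 370×10^-6 atm = 9.29×10^-6 mol/kg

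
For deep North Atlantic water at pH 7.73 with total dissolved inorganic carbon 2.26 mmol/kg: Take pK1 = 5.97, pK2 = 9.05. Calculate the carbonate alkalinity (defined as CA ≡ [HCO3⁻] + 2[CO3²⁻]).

CA = [HCO3⁻] + 2[CO3²⁻] = (α₁ + 2α₂)·DIC
At pH 7.73: [H⁺]/K1 = 10^-1.76 = 0.017378, K2/[H⁺] = 10^-1.32 = 0.047863
α₁ = 1/(1 + 0.017378 + 0.047863) = 1/1.0652 = 0.9388; α₂ = α₁·K2/[H⁺] = 0.04493
α₁ + 2α₂ = 1.0286
CA = 1.0286 × 2.26 = 2.32 mmol/kg

CA = 2.32 mmol/kg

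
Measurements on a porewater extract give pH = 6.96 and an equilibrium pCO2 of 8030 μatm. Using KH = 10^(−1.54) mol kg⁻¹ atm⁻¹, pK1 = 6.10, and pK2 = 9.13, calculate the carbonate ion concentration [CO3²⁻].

[CO3²⁻] = 11.3 μmol/kg

[CO2*] = KH · pCO2 = 10^(−1.54) × 8030×10^-6 = 2.316×10^-4 mol/kg
α₀ = 1/(1 + K1/[H⁺] + K1K2/[H⁺]²) = 1/(1 + 10^+0.86 + 10^-1.31) = 0.1206
DIC = [CO2*]/α₀ = 2.316×10^-4 / 0.1206 = 1.921 mmol/kg
[CO3²⁻] = α₂·DIC; α₂ = 0.005906, so [CO3²⁻] = 0.005906 × 1.921 = 0.0113 mmol/kg = 11.3 μmol/kg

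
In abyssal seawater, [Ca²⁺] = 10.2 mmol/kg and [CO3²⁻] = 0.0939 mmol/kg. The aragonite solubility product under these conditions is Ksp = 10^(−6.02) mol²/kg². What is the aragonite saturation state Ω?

Ksp = 10^(−6.02) = 9.550×10^-7
Ω = [Ca²⁺][CO3²⁻]/Ksp = (10.2×10^-3)(0.0939×10^-3) / 9.550×10^-7 = 1.00

Ω = 1.00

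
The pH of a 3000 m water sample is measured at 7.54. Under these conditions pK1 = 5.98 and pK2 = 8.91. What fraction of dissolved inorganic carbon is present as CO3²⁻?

α₂ = 1 / (1 + [H⁺]/K2 + [H⁺]²/(K1K2)) = 1 / (1 + 10^+1.37 + 10^-0.19)
   = 1 / (1 + 23.442 + 0.64565) = 1/25.088 = 0.03986

α₂ = 0.0399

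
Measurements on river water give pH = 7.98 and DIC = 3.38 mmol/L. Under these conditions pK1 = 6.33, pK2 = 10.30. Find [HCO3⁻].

α₁ = 1 / (1 + [H⁺]/K1 + K2/[H⁺]) = 1 / (1 + 10^-1.65 + 10^-2.32)
   = 1 / (1 + 0.022387 + 0.0047863) = 1/1.0272 = 0.9735
[HCO3⁻] = α₁ × DIC = 0.9735 × 3.38 = 3.29 mmol/L

[HCO3⁻] = 3.29 mmol/L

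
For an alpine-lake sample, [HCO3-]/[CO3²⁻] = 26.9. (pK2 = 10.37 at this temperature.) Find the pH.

pH = 8.94

From K2 = [H⁺][CO3²⁻]/[HCO3-]:  pH = pK2 − log₁₀([HCO3-]/[CO3²⁻])
log₁₀(26.9) = +1.430
pH = 10.37 − (+1.430) = 8.94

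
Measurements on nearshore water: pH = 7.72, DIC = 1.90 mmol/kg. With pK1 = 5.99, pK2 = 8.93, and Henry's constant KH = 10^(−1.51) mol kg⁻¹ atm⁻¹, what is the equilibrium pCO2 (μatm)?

α₀ = 1 / (1 + K1/[H⁺] + K1K2/[H⁺]²) = 1 / (1 + 10^+1.73 + 10^+0.52)
   = 1 / (1 + 53.703 + 3.3113) = 1/58.014 = 0.01724
[CO2*] = α₀ × DIC = 0.01724 × 1.90 = 0.03275 mmol/kg
pCO2 = [CO2*]/KH = 3.275×10^-5 / 3.090×10^-2 = 1060 μatm

pCO2 = 1060 μatm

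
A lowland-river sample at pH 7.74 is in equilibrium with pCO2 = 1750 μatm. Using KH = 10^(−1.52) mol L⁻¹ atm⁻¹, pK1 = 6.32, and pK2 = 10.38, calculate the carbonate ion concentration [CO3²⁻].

[CO2*] = KH · pCO2 = 10^(−1.52) × 1750×10^-6 = 5.285×10^-5 mol/L
α₀ = 1/(1 + K1/[H⁺] + K1K2/[H⁺]²) = 1/(1 + 10^+1.42 + 10^-1.22) = 0.03655
DIC = [CO2*]/α₀ = 5.285×10^-5 / 0.03655 = 1.446 mmol/L
[CO3²⁻] = α₂·DIC; α₂ = 0.002202, so [CO3²⁻] = 0.002202 × 1.446 = 0.00318 mmol/L = 3.18 μmol/L

[CO3²⁻] = 3.18 μmol/L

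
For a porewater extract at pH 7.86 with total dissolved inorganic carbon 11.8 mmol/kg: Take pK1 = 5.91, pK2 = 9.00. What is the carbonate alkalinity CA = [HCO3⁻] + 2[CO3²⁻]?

CA = 12.5 mmol/kg

CA = [HCO3⁻] + 2[CO3²⁻] = (α₁ + 2α₂)·DIC
At pH 7.86: [H⁺]/K1 = 10^-1.95 = 0.011220, K2/[H⁺] = 10^-1.14 = 0.072444
α₁ = 1/(1 + 0.011220 + 0.072444) = 1/1.0837 = 0.9228; α₂ = α₁·K2/[H⁺] = 0.06685
α₁ + 2α₂ = 1.0565
CA = 1.0565 × 11.8 = 12.5 mmol/kg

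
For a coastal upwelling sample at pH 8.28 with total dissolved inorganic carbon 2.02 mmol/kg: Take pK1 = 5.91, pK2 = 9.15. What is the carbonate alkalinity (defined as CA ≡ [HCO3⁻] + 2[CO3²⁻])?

CA = 2.25 mmol/kg

CA = [HCO3⁻] + 2[CO3²⁻] = (α₁ + 2α₂)·DIC
At pH 8.28: [H⁺]/K1 = 10^-2.37 = 0.0042658, K2/[H⁺] = 10^-0.87 = 0.13490
α₁ = 1/(1 + 0.0042658 + 0.13490) = 1/1.1392 = 0.8778; α₂ = α₁·K2/[H⁺] = 0.1184
α₁ + 2α₂ = 1.1147
CA = 1.1147 × 2.02 = 2.25 mmol/kg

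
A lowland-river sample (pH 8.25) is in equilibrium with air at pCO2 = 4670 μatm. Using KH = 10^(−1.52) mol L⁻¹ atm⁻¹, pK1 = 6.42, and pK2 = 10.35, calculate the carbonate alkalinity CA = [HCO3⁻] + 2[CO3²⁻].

CA = 9.69 mmol/L

[CO2*] = KH · pCO2 = 10^(−1.52) × 4670×10^-6 = 1.410×10^-4 mol/L
α₀ = 1/(1 + K1/[H⁺] + K1K2/[H⁺]²) = 1/(1 + 10^+1.83 + 10^-0.27) = 0.01446
DIC = [CO2*]/α₀ = 1.410×10^-4 / 0.01446 = 9.752 mmol/L
CA = (α₁ + 2α₂)·DIC = (0.9778 + 2×0.007767) × 9.752 = 9.69 mmol/L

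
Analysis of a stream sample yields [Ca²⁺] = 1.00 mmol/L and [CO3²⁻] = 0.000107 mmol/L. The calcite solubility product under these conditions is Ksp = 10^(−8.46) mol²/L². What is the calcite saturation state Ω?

Ω = 0.0309

Ksp = 10^(−8.46) = 3.467×10^-9
Ω = [Ca²⁺][CO3²⁻]/Ksp = (1.00×10^-3)(0.000107×10^-3) / 3.467×10^-9 = 0.0309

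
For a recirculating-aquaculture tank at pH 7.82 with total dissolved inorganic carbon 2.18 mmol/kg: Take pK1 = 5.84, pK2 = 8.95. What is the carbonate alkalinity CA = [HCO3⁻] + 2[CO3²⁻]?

CA = [HCO3⁻] + 2[CO3²⁻] = (α₁ + 2α₂)·DIC
At pH 7.82: [H⁺]/K1 = 10^-1.98 = 0.010471, K2/[H⁺] = 10^-1.13 = 0.074131
α₁ = 1/(1 + 0.010471 + 0.074131) = 1/1.0846 = 0.9220; α₂ = α₁·K2/[H⁺] = 0.06835
α₁ + 2α₂ = 1.0587
CA = 1.0587 × 2.18 = 2.31 mmol/kg

CA = 2.31 mmol/kg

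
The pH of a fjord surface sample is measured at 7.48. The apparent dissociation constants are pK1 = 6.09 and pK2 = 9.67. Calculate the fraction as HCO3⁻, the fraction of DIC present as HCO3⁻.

α₁ = 1 / (1 + [H⁺]/K1 + K2/[H⁺]) = 1 / (1 + 10^-1.39 + 10^-2.19)
   = 1 / (1 + 0.040738 + 0.0064565) = 1/1.0472 = 0.9549

α₁ = 0.955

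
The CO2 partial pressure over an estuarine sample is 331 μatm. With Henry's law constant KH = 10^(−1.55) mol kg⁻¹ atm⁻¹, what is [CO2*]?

KH = 10^(−1.55) = 2.818×10^-2 mol kg⁻¹ atm⁻¹
[CO2*] = KH · pCO2 = 2.818×10^-2 × 331×10^-6 atm = 9.33×10^-6 mol/kg

[CO2*] = 9.33 μmol/kg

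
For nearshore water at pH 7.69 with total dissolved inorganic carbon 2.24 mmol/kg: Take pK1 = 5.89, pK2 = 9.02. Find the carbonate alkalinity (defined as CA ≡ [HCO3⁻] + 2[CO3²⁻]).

CA = 2.31 mmol/kg

CA = [HCO3⁻] + 2[CO3²⁻] = (α₁ + 2α₂)·DIC
At pH 7.69: [H⁺]/K1 = 10^-1.80 = 0.015849, K2/[H⁺] = 10^-1.33 = 0.046774
α₁ = 1/(1 + 0.015849 + 0.046774) = 1/1.0626 = 0.9411; α₂ = α₁·K2/[H⁺] = 0.04402
α₁ + 2α₂ = 1.0291
CA = 1.0291 × 2.24 = 2.31 mmol/kg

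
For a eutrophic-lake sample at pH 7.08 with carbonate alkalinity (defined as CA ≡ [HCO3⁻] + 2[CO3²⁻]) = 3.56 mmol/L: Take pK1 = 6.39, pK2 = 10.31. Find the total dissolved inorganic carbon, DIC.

DIC = 4.28 mmol/L

CA = [HCO3⁻] + 2[CO3²⁻] = (α₁ + 2α₂)·DIC
At pH 7.08: [H⁺]/K1 = 10^-0.69 = 0.20417, K2/[H⁺] = 10^-3.23 = 0.00058884
α₁ = 1/(1 + 0.20417 + 0.00058884) = 1/1.2048 = 0.8300; α₂ = α₁·K2/[H⁺] = 0.0004888
α₁ + 2α₂ = 0.8310
DIC = CA / (α₁ + 2α₂) = 3.56 / 0.8310 = 4.28 mmol/L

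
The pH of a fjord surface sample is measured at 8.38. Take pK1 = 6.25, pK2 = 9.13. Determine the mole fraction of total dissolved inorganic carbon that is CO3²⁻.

α₂ = 1 / (1 + [H⁺]/K2 + [H⁺]²/(K1K2)) = 1 / (1 + 10^+0.75 + 10^-1.38)
   = 1 / (1 + 5.6234 + 0.041687) = 1/6.6651 = 0.1500

α₂ = 0.150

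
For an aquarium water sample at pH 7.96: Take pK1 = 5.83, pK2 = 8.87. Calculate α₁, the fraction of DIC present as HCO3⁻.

α₁ = 1 / (1 + [H⁺]/K1 + K2/[H⁺]) = 1 / (1 + 10^-2.13 + 10^-0.91)
   = 1 / (1 + 0.0074131 + 0.12303) = 1/1.1304 = 0.8846

α₁ = 0.885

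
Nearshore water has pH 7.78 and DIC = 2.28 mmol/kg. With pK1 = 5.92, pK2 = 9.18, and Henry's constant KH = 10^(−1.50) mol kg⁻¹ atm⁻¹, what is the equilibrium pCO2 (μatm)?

pCO2 = 945 μatm

α₀ = 1 / (1 + K1/[H⁺] + K1K2/[H⁺]²) = 1 / (1 + 10^+1.86 + 10^+0.46)
   = 1 / (1 + 72.444 + 2.8840) = 1/76.328 = 0.01310
[CO2*] = α₀ × DIC = 0.01310 × 2.28 = 0.02987 mmol/kg
pCO2 = [CO2*]/KH = 2.987×10^-5 / 3.162×10^-2 = 945 μatm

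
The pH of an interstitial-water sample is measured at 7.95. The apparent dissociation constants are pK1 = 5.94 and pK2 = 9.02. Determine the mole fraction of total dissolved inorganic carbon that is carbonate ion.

α₂ = 0.0777

α₂ = 1 / (1 + [H⁺]/K2 + [H⁺]²/(K1K2)) = 1 / (1 + 10^+1.07 + 10^-0.94)
   = 1 / (1 + 11.749 + 0.11482) = 1/12.864 = 0.07774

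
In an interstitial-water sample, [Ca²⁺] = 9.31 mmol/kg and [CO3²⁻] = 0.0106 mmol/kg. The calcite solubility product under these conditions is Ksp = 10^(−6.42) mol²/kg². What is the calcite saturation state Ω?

Ω = 0.260

Ksp = 10^(−6.42) = 3.802×10^-7
Ω = [Ca²⁺][CO3²⁻]/Ksp = (9.31×10^-3)(0.0106×10^-3) / 3.802×10^-7 = 0.260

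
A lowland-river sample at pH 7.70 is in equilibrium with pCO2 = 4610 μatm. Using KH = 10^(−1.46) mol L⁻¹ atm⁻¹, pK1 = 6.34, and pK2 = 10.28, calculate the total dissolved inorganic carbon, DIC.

DIC = 3.83 mmol/L

[CO2*] = KH · pCO2 = 10^(−1.46) × 4610×10^-6 = 1.598×10^-4 mol/L
α₀ = 1/(1 + K1/[H⁺] + K1K2/[H⁺]²) = 1/(1 + 10^+1.36 + 10^-1.22) = 0.04172
DIC = [CO2*]/α₀ = 1.598×10^-4 / 0.04172 = 3.83 mmol/L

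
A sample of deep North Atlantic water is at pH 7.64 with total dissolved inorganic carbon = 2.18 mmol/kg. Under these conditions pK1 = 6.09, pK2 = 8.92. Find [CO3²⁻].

[CO3²⁻] = 0.106 mmol/kg

α₂ = 1 / (1 + [H⁺]/K2 + [H⁺]²/(K1K2)) = 1 / (1 + 10^+1.28 + 10^-0.27)
   = 1 / (1 + 19.055 + 0.53703) = 1/20.592 = 0.04856
[CO3²⁻] = α₂ × DIC = 0.04856 × 2.18 = 0.106 mmol/kg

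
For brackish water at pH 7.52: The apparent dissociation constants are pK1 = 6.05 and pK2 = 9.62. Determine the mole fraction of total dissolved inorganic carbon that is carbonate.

α₂ = 1 / (1 + [H⁺]/K2 + [H⁺]²/(K1K2)) = 1 / (1 + 10^+2.10 + 10^+0.63)
   = 1 / (1 + 125.89 + 4.2658) = 1/131.16 = 0.007624

α₂ = 0.00762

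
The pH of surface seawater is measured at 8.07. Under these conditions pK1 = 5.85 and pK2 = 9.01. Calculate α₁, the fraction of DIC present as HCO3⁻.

α₁ = 1 / (1 + [H⁺]/K1 + K2/[H⁺]) = 1 / (1 + 10^-2.22 + 10^-0.94)
   = 1 / (1 + 0.0060256 + 0.11482) = 1/1.1208 = 0.8922

α₁ = 0.892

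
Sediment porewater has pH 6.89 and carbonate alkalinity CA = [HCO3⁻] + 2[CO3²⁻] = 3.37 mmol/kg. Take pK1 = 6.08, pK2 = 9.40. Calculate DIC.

CA = [HCO3⁻] + 2[CO3²⁻] = (α₁ + 2α₂)·DIC
At pH 6.89: [H⁺]/K1 = 10^-0.81 = 0.15488, K2/[H⁺] = 10^-2.51 = 0.0030903
α₁ = 1/(1 + 0.15488 + 0.0030903) = 1/1.1580 = 0.8636; α₂ = α₁·K2/[H⁺] = 0.002669
α₁ + 2α₂ = 0.8689
DIC = CA / (α₁ + 2α₂) = 3.37 / 0.8689 = 3.88 mmol/kg

DIC = 3.88 mmol/kg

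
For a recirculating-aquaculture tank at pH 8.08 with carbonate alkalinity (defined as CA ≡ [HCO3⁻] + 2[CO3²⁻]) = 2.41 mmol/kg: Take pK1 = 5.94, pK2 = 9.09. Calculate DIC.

DIC = 2.23 mmol/kg

CA = [HCO3⁻] + 2[CO3²⁻] = (α₁ + 2α₂)·DIC
At pH 8.08: [H⁺]/K1 = 10^-2.14 = 0.0072444, K2/[H⁺] = 10^-1.01 = 0.097724
α₁ = 1/(1 + 0.0072444 + 0.097724) = 1/1.1050 = 0.9050; α₂ = α₁·K2/[H⁺] = 0.08844
α₁ + 2α₂ = 1.0819
DIC = CA / (α₁ + 2α₂) = 2.41 / 1.0819 = 2.23 mmol/kg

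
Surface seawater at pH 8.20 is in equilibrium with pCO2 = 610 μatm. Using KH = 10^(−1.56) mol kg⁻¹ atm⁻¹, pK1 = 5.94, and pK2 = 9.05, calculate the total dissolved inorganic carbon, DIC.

[CO2*] = KH · pCO2 = 10^(−1.56) × 610×10^-6 = 1.680×10^-5 mol/kg
α₀ = 1/(1 + K1/[H⁺] + K1K2/[H⁺]²) = 1/(1 + 10^+2.26 + 10^+1.41) = 0.004792
DIC = [CO2*]/α₀ = 1.680×10^-5 / 0.004792 = 3.51 mmol/kg

DIC = 3.51 mmol/kg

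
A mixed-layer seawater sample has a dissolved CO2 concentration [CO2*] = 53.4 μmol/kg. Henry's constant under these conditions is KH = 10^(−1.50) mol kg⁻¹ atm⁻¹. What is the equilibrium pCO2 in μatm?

pCO2 = 1690 μatm

KH = 10^(−1.50) = 3.162×10^-2 mol kg⁻¹ atm⁻¹
pCO2 = [CO2*]/KH = 53.4×10^-6 / 3.162×10^-2 = 1.69×10^-3 atm = 1690 μatm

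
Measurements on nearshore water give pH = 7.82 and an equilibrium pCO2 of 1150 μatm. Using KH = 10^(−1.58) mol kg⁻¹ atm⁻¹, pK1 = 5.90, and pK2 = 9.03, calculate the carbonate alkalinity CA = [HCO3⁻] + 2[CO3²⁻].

[CO2*] = KH · pCO2 = 10^(−1.58) × 1150×10^-6 = 3.025×10^-5 mol/kg
α₀ = 1/(1 + K1/[H⁺] + K1K2/[H⁺]²) = 1/(1 + 10^+1.92 + 10^+0.71) = 0.01120
DIC = [CO2*]/α₀ = 3.025×10^-5 / 0.01120 = 2.701 mmol/kg
CA = (α₁ + 2α₂)·DIC = (0.9314 + 2×0.05743) × 2.701 = 2.83 mmol/kg

CA = 2.83 mmol/kg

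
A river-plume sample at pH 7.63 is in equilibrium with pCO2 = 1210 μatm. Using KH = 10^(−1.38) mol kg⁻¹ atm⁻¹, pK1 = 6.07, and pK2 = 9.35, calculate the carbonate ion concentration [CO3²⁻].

[CO3²⁻] = 0.0349 mmol/kg

[CO2*] = KH · pCO2 = 10^(−1.38) × 1210×10^-6 = 5.044×10^-5 mol/kg
α₀ = 1/(1 + K1/[H⁺] + K1K2/[H⁺]²) = 1/(1 + 10^+1.56 + 10^-0.16) = 0.02632
DIC = [CO2*]/α₀ = 5.044×10^-5 / 0.02632 = 1.917 mmol/kg
[CO3²⁻] = α₂·DIC; α₂ = 0.01821, so [CO3²⁻] = 0.01821 × 1.917 = 0.0349 mmol/kg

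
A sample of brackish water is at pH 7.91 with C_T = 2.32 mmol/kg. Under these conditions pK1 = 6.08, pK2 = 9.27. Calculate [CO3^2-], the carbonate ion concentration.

α₂ = 1 / (1 + [H⁺]/K2 + [H⁺]²/(K1K2)) = 1 / (1 + 10^+1.36 + 10^-0.47)
   = 1 / (1 + 22.909 + 0.33884) = 1/24.248 = 0.04124
[CO3²⁻] = α₂ × DIC = 0.04124 × 2.32 = 0.0957 mmol/kg

[CO3²⁻] = 0.0957 mmol/kg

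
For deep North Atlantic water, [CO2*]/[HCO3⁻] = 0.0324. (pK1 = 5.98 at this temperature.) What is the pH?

pH = 7.47

From K1 = [H⁺][HCO3⁻]/[CO2*]:  pH = pK1 − log₁₀([CO2*]/[HCO3⁻])
log₁₀(0.0324) = -1.489
pH = 5.98 − (-1.489) = 7.47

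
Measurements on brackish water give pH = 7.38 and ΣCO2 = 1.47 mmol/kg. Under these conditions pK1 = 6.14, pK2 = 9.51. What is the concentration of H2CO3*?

[CO2*] = 0.0794 mmol/kg

α₀ = 1 / (1 + K1/[H⁺] + K1K2/[H⁺]²) = 1 / (1 + 10^+1.24 + 10^-0.89)
   = 1 / (1 + 17.378 + 0.12882) = 1/18.507 = 0.05403
[CO2*] = α₀ × DIC = 0.05403 × 1.47 = 0.0794 mmol/kg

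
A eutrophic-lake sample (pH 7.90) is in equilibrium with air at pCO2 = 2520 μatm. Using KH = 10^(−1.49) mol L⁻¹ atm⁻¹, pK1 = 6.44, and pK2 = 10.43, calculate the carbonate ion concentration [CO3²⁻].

[CO2*] = KH · pCO2 = 10^(−1.49) × 2520×10^-6 = 8.155×10^-5 mol/L
α₀ = 1/(1 + K1/[H⁺] + K1K2/[H⁺]²) = 1/(1 + 10^+1.46 + 10^-1.07) = 0.03342
DIC = [CO2*]/α₀ = 8.155×10^-5 / 0.03342 = 2.440 mmol/L
[CO3²⁻] = α₂·DIC; α₂ = 0.002844, so [CO3²⁻] = 0.002844 × 2.440 = 0.00694 mmol/L = 6.94 μmol/L

[CO3²⁻] = 6.94 μmol/L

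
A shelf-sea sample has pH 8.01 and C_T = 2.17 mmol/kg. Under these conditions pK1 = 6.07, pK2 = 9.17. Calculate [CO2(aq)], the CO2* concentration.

[CO2*] = 0.0231 mmol/kg

α₀ = 1 / (1 + K1/[H⁺] + K1K2/[H⁺]²) = 1 / (1 + 10^+1.94 + 10^+0.78)
   = 1 / (1 + 87.096 + 6.0256) = 1/94.122 = 0.01062
[CO2*] = α₀ × DIC = 0.01062 × 2.17 = 0.0231 mmol/kg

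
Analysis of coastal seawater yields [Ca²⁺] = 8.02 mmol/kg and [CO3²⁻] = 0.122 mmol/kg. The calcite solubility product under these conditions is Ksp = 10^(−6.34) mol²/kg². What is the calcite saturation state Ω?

Ksp = 10^(−6.34) = 4.571×10^-7
Ω = [Ca²⁺][CO3²⁻]/Ksp = (8.02×10^-3)(0.122×10^-3) / 4.571×10^-7 = 2.14

Ω = 2.14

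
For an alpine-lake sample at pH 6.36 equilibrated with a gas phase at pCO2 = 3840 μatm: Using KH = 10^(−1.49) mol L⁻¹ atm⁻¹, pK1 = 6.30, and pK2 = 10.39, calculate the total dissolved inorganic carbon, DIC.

[CO2*] = KH · pCO2 = 10^(−1.49) × 3840×10^-6 = 1.243×10^-4 mol/L
α₀ = 1/(1 + K1/[H⁺] + K1K2/[H⁺]²) = 1/(1 + 10^+0.06 + 10^-3.97) = 0.4655
DIC = [CO2*]/α₀ = 1.243×10^-4 / 0.4655 = 0.267 mmol/L

DIC = 0.267 mmol/L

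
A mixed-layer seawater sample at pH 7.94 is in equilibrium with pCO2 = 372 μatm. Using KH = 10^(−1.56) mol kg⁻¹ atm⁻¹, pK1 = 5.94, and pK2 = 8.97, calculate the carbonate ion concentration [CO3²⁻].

[CO3²⁻] = 0.0956 mmol/kg

[CO2*] = KH · pCO2 = 10^(−1.56) × 372×10^-6 = 1.025×10^-5 mol/kg
α₀ = 1/(1 + K1/[H⁺] + K1K2/[H⁺]²) = 1/(1 + 10^+2.00 + 10^+0.97) = 0.009064
DIC = [CO2*]/α₀ = 1.025×10^-5 / 0.009064 = 1.130 mmol/kg
[CO3²⁻] = α₂·DIC; α₂ = 0.08459, so [CO3²⁻] = 0.08459 × 1.130 = 0.0956 mmol/kg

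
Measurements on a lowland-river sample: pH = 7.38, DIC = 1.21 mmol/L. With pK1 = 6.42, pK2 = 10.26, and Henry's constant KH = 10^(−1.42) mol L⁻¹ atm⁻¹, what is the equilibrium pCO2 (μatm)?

α₀ = 1 / (1 + K1/[H⁺] + K1K2/[H⁺]²) = 1 / (1 + 10^+0.96 + 10^-1.92)
   = 1 / (1 + 9.1201 + 0.012023) = 1/10.132 = 0.09870
[CO2*] = α₀ × DIC = 0.09870 × 1.21 = 0.1194 mmol/L
pCO2 = [CO2*]/KH = 1.194×10^-4 / 3.802×10^-2 = 3140 μatm

pCO2 = 3140 μatm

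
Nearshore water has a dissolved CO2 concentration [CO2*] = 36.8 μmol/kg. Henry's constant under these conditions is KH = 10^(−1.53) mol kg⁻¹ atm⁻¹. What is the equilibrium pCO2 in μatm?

pCO2 = 1250 μatm

KH = 10^(−1.53) = 2.951×10^-2 mol kg⁻¹ atm⁻¹
pCO2 = [CO2*]/KH = 36.8×10^-6 / 2.951×10^-2 = 1.25×10^-3 atm = 1250 μatm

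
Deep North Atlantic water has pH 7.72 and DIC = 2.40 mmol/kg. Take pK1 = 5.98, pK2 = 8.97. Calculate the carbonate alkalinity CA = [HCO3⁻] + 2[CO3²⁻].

CA = [HCO3⁻] + 2[CO3²⁻] = (α₁ + 2α₂)·DIC
At pH 7.72: [H⁺]/K1 = 10^-1.74 = 0.018197, K2/[H⁺] = 10^-1.25 = 0.056234
α₁ = 1/(1 + 0.018197 + 0.056234) = 1/1.0744 = 0.9307; α₂ = α₁·K2/[H⁺] = 0.05234
α₁ + 2α₂ = 1.0354
CA = 1.0354 × 2.40 = 2.48 mmol/kg

CA = 2.48 mmol/kg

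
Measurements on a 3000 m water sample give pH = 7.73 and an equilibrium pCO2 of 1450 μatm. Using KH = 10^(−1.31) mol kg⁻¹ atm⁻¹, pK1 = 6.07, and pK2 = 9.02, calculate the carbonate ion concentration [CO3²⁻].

[CO2*] = KH · pCO2 = 10^(−1.31) × 1450×10^-6 = 7.102×10^-5 mol/kg
α₀ = 1/(1 + K1/[H⁺] + K1K2/[H⁺]²) = 1/(1 + 10^+1.66 + 10^+0.37) = 0.02039
DIC = [CO2*]/α₀ = 7.102×10^-5 / 0.02039 = 3.484 mmol/kg
[CO3²⁻] = α₂·DIC; α₂ = 0.04779, so [CO3²⁻] = 0.04779 × 3.484 = 0.166 mmol/kg

[CO3²⁻] = 0.166 mmol/kg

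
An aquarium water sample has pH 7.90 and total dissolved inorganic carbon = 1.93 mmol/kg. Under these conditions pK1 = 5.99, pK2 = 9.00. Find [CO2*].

α₀ = 1 / (1 + K1/[H⁺] + K1K2/[H⁺]²) = 1 / (1 + 10^+1.91 + 10^+0.81)
   = 1 / (1 + 81.283 + 6.4565) = 1/88.740 = 0.01127
[CO2*] = α₀ × DIC = 0.01127 × 1.93 = 0.0217 mmol/kg

[CO2*] = 0.0217 mmol/kg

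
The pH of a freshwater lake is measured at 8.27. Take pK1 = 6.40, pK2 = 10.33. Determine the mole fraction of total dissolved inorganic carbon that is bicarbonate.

α₁ = 0.978

α₁ = 1 / (1 + [H⁺]/K1 + K2/[H⁺]) = 1 / (1 + 10^-1.87 + 10^-2.06)
   = 1 / (1 + 0.013490 + 0.0087096) = 1/1.0222 = 0.9783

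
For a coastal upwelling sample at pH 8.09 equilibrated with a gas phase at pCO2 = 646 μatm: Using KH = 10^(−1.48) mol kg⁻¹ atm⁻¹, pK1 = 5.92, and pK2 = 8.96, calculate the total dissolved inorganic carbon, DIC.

DIC = 3.61 mmol/kg

[CO2*] = KH · pCO2 = 10^(−1.48) × 646×10^-6 = 2.139×10^-5 mol/kg
α₀ = 1/(1 + K1/[H⁺] + K1K2/[H⁺]²) = 1/(1 + 10^+2.17 + 10^+1.30) = 0.005922
DIC = [CO2*]/α₀ = 2.139×10^-5 / 0.005922 = 3.61 mmol/kg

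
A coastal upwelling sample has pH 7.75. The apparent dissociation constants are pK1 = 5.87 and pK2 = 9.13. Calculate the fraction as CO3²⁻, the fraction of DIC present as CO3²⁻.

α₂ = 0.0395

α₂ = 1 / (1 + [H⁺]/K2 + [H⁺]²/(K1K2)) = 1 / (1 + 10^+1.38 + 10^-0.50)
   = 1 / (1 + 23.988 + 0.31623) = 1/25.305 = 0.03952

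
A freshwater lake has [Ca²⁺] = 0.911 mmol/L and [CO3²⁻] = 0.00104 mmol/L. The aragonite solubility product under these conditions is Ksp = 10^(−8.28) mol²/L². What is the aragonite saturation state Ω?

Ksp = 10^(−8.28) = 5.248×10^-9
Ω = [Ca²⁺][CO3²⁻]/Ksp = (0.911×10^-3)(0.00104×10^-3) / 5.248×10^-9 = 0.181

Ω = 0.181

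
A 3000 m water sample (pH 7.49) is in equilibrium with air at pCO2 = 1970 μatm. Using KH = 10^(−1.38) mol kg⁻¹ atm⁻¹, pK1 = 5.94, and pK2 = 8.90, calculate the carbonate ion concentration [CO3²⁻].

[CO2*] = KH · pCO2 = 10^(−1.38) × 1970×10^-6 = 8.212×10^-5 mol/kg
α₀ = 1/(1 + K1/[H⁺] + K1K2/[H⁺]²) = 1/(1 + 10^+1.55 + 10^+0.14) = 0.02641
DIC = [CO2*]/α₀ = 8.212×10^-5 / 0.02641 = 3.109 mmol/kg
[CO3²⁻] = α₂·DIC; α₂ = 0.03646, so [CO3²⁻] = 0.03646 × 3.109 = 0.113 mmol/kg

[CO3²⁻] = 0.113 mmol/kg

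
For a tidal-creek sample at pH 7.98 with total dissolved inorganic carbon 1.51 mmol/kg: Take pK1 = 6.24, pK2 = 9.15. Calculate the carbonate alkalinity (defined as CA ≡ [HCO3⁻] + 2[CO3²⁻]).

CA = [HCO3⁻] + 2[CO3²⁻] = (α₁ + 2α₂)·DIC
At pH 7.98: [H⁺]/K1 = 10^-1.74 = 0.018197, K2/[H⁺] = 10^-1.17 = 0.067608
α₁ = 1/(1 + 0.018197 + 0.067608) = 1/1.0858 = 0.9210; α₂ = α₁·K2/[H⁺] = 0.06227
α₁ + 2α₂ = 1.0455
CA = 1.0455 × 1.51 = 1.58 mmol/kg

CA = 1.58 mmol/kg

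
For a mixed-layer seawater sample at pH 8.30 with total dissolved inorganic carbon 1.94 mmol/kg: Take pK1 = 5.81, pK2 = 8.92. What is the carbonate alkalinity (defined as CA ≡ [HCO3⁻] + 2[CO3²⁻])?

CA = [HCO3⁻] + 2[CO3²⁻] = (α₁ + 2α₂)·DIC
At pH 8.30: [H⁺]/K1 = 10^-2.49 = 0.0032359, K2/[H⁺] = 10^-0.62 = 0.23988
α₁ = 1/(1 + 0.0032359 + 0.23988) = 1/1.2431 = 0.8044; α₂ = α₁·K2/[H⁺] = 0.1930
α₁ + 2α₂ = 1.1904
CA = 1.1904 × 1.94 = 2.31 mmol/kg

CA = 2.31 mmol/kg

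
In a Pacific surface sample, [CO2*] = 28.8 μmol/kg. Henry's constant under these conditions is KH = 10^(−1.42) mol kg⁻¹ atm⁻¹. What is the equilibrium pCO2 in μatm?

pCO2 = 758 μatm

KH = 10^(−1.42) = 3.802×10^-2 mol kg⁻¹ atm⁻¹
pCO2 = [CO2*]/KH = 28.8×10^-6 / 3.802×10^-2 = 7.58×10^-4 atm = 758 μatm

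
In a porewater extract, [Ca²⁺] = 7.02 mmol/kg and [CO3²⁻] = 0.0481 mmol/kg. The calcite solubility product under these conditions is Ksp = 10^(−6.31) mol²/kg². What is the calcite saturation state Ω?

Ω = 0.689

Ksp = 10^(−6.31) = 4.898×10^-7
Ω = [Ca²⁺][CO3²⁻]/Ksp = (7.02×10^-3)(0.0481×10^-3) / 4.898×10^-7 = 0.689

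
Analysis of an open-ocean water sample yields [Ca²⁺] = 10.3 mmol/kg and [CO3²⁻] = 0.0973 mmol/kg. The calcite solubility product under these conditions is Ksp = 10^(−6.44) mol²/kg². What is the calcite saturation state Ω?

Ksp = 10^(−6.44) = 3.631×10^-7
Ω = [Ca²⁺][CO3²⁻]/Ksp = (10.3×10^-3)(0.0973×10^-3) / 3.631×10^-7 = 2.76

Ω = 2.76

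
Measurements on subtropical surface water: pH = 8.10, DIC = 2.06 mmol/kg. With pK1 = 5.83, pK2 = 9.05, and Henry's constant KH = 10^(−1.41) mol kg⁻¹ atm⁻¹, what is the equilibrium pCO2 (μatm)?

α₀ = 1 / (1 + K1/[H⁺] + K1K2/[H⁺]²) = 1 / (1 + 10^+2.27 + 10^+1.32)
   = 1 / (1 + 186.21 + 20.893) = 1/208.10 = 0.004805
[CO2*] = α₀ × DIC = 0.004805 × 2.06 = 0.009899 mmol/kg = 9.899 μmol/kg
pCO2 = [CO2*]/KH = 9.899×10^-6 / 3.890×10^-2 = 254 μatm

pCO2 = 254 μatm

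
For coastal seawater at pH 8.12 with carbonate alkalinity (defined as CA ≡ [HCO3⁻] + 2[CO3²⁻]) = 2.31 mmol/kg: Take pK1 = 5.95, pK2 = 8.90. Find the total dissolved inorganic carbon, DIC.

DIC = 2.03 mmol/kg

CA = [HCO3⁻] + 2[CO3²⁻] = (α₁ + 2α₂)·DIC
At pH 8.12: [H⁺]/K1 = 10^-2.17 = 0.0067608, K2/[H⁺] = 10^-0.78 = 0.16596
α₁ = 1/(1 + 0.0067608 + 0.16596) = 1/1.1727 = 0.8527; α₂ = α₁·K2/[H⁺] = 0.1415
α₁ + 2α₂ = 1.1358
DIC = CA / (α₁ + 2α₂) = 2.31 / 1.1358 = 2.03 mmol/kg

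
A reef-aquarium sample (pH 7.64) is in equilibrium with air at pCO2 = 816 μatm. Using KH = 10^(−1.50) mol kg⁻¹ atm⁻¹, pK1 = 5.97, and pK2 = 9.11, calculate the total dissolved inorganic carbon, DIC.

[CO2*] = KH · pCO2 = 10^(−1.50) × 816×10^-6 = 2.580×10^-5 mol/kg
α₀ = 1/(1 + K1/[H⁺] + K1K2/[H⁺]²) = 1/(1 + 10^+1.67 + 10^+0.20) = 0.02026
DIC = [CO2*]/α₀ = 2.580×10^-5 / 0.02026 = 1.27 mmol/kg

DIC = 1.27 mmol/kg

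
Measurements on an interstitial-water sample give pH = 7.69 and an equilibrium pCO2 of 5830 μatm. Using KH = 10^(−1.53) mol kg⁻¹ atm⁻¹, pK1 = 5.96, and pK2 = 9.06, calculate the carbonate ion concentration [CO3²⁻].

[CO2*] = KH · pCO2 = 10^(−1.53) × 5830×10^-6 = 1.721×10^-4 mol/kg
α₀ = 1/(1 + K1/[H⁺] + K1K2/[H⁺]²) = 1/(1 + 10^+1.73 + 10^+0.36) = 0.01755
DIC = [CO2*]/α₀ = 1.721×10^-4 / 0.01755 = 9.806 mmol/kg
[CO3²⁻] = α₂·DIC; α₂ = 0.04019, so [CO3²⁻] = 0.04019 × 9.806 = 0.394 mmol/kg

[CO3²⁻] = 0.394 mmol/kg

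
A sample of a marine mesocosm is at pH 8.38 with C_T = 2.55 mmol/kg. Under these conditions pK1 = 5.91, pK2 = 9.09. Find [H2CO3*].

[CO2*] = 7.21 μmol/kg

α₀ = 1 / (1 + K1/[H⁺] + K1K2/[H⁺]²) = 1 / (1 + 10^+2.47 + 10^+1.76)
   = 1 / (1 + 295.12 + 57.544) = 1/353.66 = 0.002828
[CO2*] = α₀ × DIC = 0.002828 × 2.55 = 0.00721 mmol/kg = 7.21 μmol/kg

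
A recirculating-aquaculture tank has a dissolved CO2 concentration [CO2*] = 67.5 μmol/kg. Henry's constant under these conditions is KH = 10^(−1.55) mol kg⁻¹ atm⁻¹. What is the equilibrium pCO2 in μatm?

KH = 10^(−1.55) = 2.818×10^-2 mol kg⁻¹ atm⁻¹
pCO2 = [CO2*]/KH = 67.5×10^-6 / 2.818×10^-2 = 2.39×10^-3 atm = 2390 μatm

pCO2 = 2390 μatm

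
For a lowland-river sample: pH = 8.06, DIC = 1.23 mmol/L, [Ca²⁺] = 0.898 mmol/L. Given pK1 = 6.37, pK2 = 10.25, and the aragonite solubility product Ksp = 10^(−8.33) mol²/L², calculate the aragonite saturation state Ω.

α₂ = 1 / (1 + [H⁺]/K2 + [H⁺]²/(K1K2)) = 1 / (1 + 10^+2.19 + 10^+0.50)
   = 1 / (1 + 154.88 + 3.1623) = 1/159.04 = 0.006288
[CO3²⁻] = α₂ × DIC = 0.006288 × 1.23 = 0.007734 mmol/L = 7.734 μmol/L
Ksp = 10^(−8.33) = 4.677×10^-9
Ω = [Ca²⁺][CO3²⁻]/Ksp = (0.898×10^-3)(7.734×10^-6) / 4.677×10^-9 = 1.48

Ω = 1.48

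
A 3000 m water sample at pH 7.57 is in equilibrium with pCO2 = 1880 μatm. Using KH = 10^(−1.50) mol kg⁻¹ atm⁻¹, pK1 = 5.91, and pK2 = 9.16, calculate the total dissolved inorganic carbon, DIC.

[CO2*] = KH · pCO2 = 10^(−1.50) × 1880×10^-6 = 5.945×10^-5 mol/kg
α₀ = 1/(1 + K1/[H⁺] + K1K2/[H⁺]²) = 1/(1 + 10^+1.66 + 10^+0.07) = 0.02088
DIC = [CO2*]/α₀ = 5.945×10^-5 / 0.02088 = 2.85 mmol/kg

DIC = 2.85 mmol/kg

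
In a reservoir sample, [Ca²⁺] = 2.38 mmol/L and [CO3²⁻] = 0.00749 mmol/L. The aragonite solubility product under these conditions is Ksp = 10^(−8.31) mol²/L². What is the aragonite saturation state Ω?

Ksp = 10^(−8.31) = 4.898×10^-9
Ω = [Ca²⁺][CO3²⁻]/Ksp = (2.38×10^-3)(0.00749×10^-3) / 4.898×10^-9 = 3.64

Ω = 3.64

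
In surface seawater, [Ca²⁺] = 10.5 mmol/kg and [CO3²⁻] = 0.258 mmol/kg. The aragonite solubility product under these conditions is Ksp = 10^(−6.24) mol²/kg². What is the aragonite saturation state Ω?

Ω = 4.71

Ksp = 10^(−6.24) = 5.754×10^-7
Ω = [Ca²⁺][CO3²⁻]/Ksp = (10.5×10^-3)(0.258×10^-3) / 5.754×10^-7 = 4.71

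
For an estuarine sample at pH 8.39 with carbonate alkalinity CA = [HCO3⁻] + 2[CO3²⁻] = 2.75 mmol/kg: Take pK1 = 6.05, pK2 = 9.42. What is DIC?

CA = [HCO3⁻] + 2[CO3²⁻] = (α₁ + 2α₂)·DIC
At pH 8.39: [H⁺]/K1 = 10^-2.34 = 0.0045709, K2/[H⁺] = 10^-1.03 = 0.093325
α₁ = 1/(1 + 0.0045709 + 0.093325) = 1/1.0979 = 0.9108; α₂ = α₁·K2/[H⁺] = 0.08500
α₁ + 2α₂ = 1.0808
DIC = CA / (α₁ + 2α₂) = 2.75 / 1.0808 = 2.54 mmol/kg

DIC = 2.54 mmol/kg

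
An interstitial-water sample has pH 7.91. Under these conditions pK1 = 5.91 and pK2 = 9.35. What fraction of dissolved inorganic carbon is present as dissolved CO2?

α₀ = 1 / (1 + K1/[H⁺] + K1K2/[H⁺]²) = 1 / (1 + 10^+2.00 + 10^+0.56)
   = 1 / (1 + 100.00 + 3.6308) = 1/104.63 = 0.009557

α₀ = 0.00956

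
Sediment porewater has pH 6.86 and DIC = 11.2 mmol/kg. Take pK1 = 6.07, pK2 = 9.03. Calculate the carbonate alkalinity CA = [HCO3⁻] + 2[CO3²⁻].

CA = [HCO3⁻] + 2[CO3²⁻] = (α₁ + 2α₂)·DIC
At pH 6.86: [H⁺]/K1 = 10^-0.79 = 0.16218, K2/[H⁺] = 10^-2.17 = 0.0067608
α₁ = 1/(1 + 0.16218 + 0.0067608) = 1/1.1689 = 0.8555; α₂ = α₁·K2/[H⁺] = 0.005784
α₁ + 2α₂ = 0.8670
CA = 0.8670 × 11.2 = 9.71 mmol/kg

CA = 9.71 mmol/kg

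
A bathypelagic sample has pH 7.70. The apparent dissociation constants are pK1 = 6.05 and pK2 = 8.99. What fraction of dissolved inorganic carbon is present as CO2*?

α₀ = 0.0209

α₀ = 1 / (1 + K1/[H⁺] + K1K2/[H⁺]²) = 1 / (1 + 10^+1.65 + 10^+0.36)
   = 1 / (1 + 44.668 + 2.2909) = 1/47.959 = 0.02085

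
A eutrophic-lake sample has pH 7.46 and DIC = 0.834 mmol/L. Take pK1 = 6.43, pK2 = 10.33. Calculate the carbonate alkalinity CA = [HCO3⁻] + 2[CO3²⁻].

CA = 0.764 mmol/L

CA = [HCO3⁻] + 2[CO3²⁻] = (α₁ + 2α₂)·DIC
At pH 7.46: [H⁺]/K1 = 10^-1.03 = 0.093325, K2/[H⁺] = 10^-2.87 = 0.0013490
α₁ = 1/(1 + 0.093325 + 0.0013490) = 1/1.0947 = 0.9135; α₂ = α₁·K2/[H⁺] = 0.001232
α₁ + 2α₂ = 0.9160
CA = 0.9160 × 0.834 = 0.764 mmol/L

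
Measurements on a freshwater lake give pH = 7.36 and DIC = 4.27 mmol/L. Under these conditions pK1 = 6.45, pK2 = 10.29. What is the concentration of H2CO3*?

[CO2*] = 0.467 mmol/L

α₀ = 1 / (1 + K1/[H⁺] + K1K2/[H⁺]²) = 1 / (1 + 10^+0.91 + 10^-2.02)
   = 1 / (1 + 8.1283 + 0.0095499) = 1/9.1379 = 0.1094
[CO2*] = α₀ × DIC = 0.1094 × 4.27 = 0.467 mmol/L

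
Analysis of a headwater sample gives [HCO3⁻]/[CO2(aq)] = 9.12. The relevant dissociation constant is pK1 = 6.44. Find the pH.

pH = 7.40

From K1 = [H⁺][HCO3⁻]/[CO2(aq)]:  pH = pK1 + log₁₀([HCO3⁻]/[CO2(aq)])
log₁₀(9.12) = +0.960
pH = 6.44 + (+0.960) = 7.40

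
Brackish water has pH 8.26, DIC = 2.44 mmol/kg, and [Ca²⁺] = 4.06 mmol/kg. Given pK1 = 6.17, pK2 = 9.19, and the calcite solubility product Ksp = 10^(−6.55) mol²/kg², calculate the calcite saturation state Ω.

α₂ = 1 / (1 + [H⁺]/K2 + [H⁺]²/(K1K2)) = 1 / (1 + 10^+0.93 + 10^-1.16)
   = 1 / (1 + 8.5114 + 0.069183) = 1/9.5806 = 0.1044
[CO3²⁻] = α₂ × DIC = 0.1044 × 2.44 = 0.2547 mmol/kg
Ksp = 10^(−6.55) = 2.818×10^-7
Ω = [Ca²⁺][CO3²⁻]/Ksp = (4.06×10^-3)(2.547×10^-4) / 2.818×10^-7 = 3.67

Ω = 3.67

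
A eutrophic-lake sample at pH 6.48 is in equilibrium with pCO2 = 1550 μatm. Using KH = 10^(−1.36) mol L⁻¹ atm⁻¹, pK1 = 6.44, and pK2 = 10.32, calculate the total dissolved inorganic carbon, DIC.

DIC = 0.142 mmol/L

[CO2*] = KH · pCO2 = 10^(−1.36) × 1550×10^-6 = 6.766×10^-5 mol/L
α₀ = 1/(1 + K1/[H⁺] + K1K2/[H⁺]²) = 1/(1 + 10^+0.04 + 10^-3.80) = 0.4770
DIC = [CO2*]/α₀ = 6.766×10^-5 / 0.4770 = 0.142 mmol/L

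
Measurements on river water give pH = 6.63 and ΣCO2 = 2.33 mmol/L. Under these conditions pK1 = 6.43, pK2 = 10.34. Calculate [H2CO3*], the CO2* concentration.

[CO2*] = 0.901 mmol/L

α₀ = 1 / (1 + K1/[H⁺] + K1K2/[H⁺]²) = 1 / (1 + 10^+0.20 + 10^-3.51)
   = 1 / (1 + 1.5849 + 0.00030903) = 1/2.5852 = 0.3868
[CO2*] = α₀ × DIC = 0.3868 × 2.33 = 0.901 mmol/L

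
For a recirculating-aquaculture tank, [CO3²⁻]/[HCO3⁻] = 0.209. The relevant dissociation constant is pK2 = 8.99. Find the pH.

From K2 = [H⁺][CO3²⁻]/[HCO3⁻]:  pH = pK2 + log₁₀([CO3²⁻]/[HCO3⁻])
log₁₀(0.209) = -0.680
pH = 8.99 + (-0.680) = 8.31

pH = 8.31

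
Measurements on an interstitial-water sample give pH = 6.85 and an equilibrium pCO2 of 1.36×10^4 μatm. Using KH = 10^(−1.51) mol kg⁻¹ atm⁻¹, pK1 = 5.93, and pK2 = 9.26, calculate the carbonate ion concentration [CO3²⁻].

[CO2*] = KH · pCO2 = 10^(−1.51) × 1.36×10^4×10^-6 = 4.203×10^-4 mol/kg
α₀ = 1/(1 + K1/[H⁺] + K1K2/[H⁺]²) = 1/(1 + 10^+0.92 + 10^-1.49) = 0.1070
DIC = [CO2*]/α₀ = 4.203×10^-4 / 0.1070 = 3.930 mmol/kg
[CO3²⁻] = α₂·DIC; α₂ = 0.003461, so [CO3²⁻] = 0.003461 × 3.930 = 0.0136 mmol/kg = 13.6 μmol/kg

[CO3²⁻] = 13.6 μmol/kg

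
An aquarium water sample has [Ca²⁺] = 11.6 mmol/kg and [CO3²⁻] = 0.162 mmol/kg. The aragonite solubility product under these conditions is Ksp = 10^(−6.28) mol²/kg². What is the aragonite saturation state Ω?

Ω = 3.58

Ksp = 10^(−6.28) = 5.248×10^-7
Ω = [Ca²⁺][CO3²⁻]/Ksp = (11.6×10^-3)(0.162×10^-3) / 5.248×10^-7 = 3.58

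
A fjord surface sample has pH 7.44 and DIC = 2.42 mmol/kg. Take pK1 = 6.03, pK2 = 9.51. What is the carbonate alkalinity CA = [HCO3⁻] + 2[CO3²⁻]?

CA = 2.35 mmol/kg

CA = [HCO3⁻] + 2[CO3²⁻] = (α₁ + 2α₂)·DIC
At pH 7.44: [H⁺]/K1 = 10^-1.41 = 0.038905, K2/[H⁺] = 10^-2.07 = 0.0085114
α₁ = 1/(1 + 0.038905 + 0.0085114) = 1/1.0474 = 0.9547; α₂ = α₁·K2/[H⁺] = 0.008126
α₁ + 2α₂ = 0.9710
CA = 0.9710 × 2.42 = 2.35 mmol/kg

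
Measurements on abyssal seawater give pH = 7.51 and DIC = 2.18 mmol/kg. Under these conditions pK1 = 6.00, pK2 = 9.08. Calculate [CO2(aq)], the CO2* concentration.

α₀ = 1 / (1 + K1/[H⁺] + K1K2/[H⁺]²) = 1 / (1 + 10^+1.51 + 10^-0.06)
   = 1 / (1 + 32.359 + 0.87096) = 1/34.230 = 0.02921
[CO2*] = α₀ × DIC = 0.02921 × 2.18 = 0.0637 mmol/kg

[CO2*] = 0.0637 mmol/kg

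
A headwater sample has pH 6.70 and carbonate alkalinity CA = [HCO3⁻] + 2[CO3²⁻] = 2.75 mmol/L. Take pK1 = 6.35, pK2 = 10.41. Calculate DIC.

DIC = 3.98 mmol/L

CA = [HCO3⁻] + 2[CO3²⁻] = (α₁ + 2α₂)·DIC
At pH 6.70: [H⁺]/K1 = 10^-0.35 = 0.44668, K2/[H⁺] = 10^-3.71 = 0.00019498
α₁ = 1/(1 + 0.44668 + 0.00019498) = 1/1.4469 = 0.6911; α₂ = α₁·K2/[H⁺] = 0.0001348
α₁ + 2α₂ = 0.6914
DIC = CA / (α₁ + 2α₂) = 2.75 / 0.6914 = 3.98 mmol/L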